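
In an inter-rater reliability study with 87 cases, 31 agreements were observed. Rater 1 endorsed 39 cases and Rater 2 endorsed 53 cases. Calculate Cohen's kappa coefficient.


P_o = 31/87 = 0.356322
P_e = (39*53 + 48*34) / 7569 = 0.488704
kappa = (P_o - P_e) / (1 - P_e)
kappa = (0.356322 - 0.488704) / (1 - 0.488704)
kappa = -0.2589

-0.2589


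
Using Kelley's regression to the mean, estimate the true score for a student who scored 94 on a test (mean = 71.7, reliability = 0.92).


T_est = rxx * X + (1 - rxx) * mean
T_est = 0.92 * 94 + 0.08 * 71.7
T_est = 86.48 + 5.736
T_est = 92.216

92.216


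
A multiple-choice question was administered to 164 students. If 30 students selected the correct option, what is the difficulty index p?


Item difficulty p = number correct / total examinees
p = 30 / 164
p = 0.1829

0.1829


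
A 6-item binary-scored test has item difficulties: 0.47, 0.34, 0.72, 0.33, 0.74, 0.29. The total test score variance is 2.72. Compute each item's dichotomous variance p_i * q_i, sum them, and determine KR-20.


For each item, compute p_i * q_i:
  Item 1: 0.47 * 0.53 = 0.2491
  Item 2: 0.34 * 0.66 = 0.2244
  Item 3: 0.72 * 0.28 = 0.2016
  Item 4: 0.33 * 0.67 = 0.2211
  Item 5: 0.74 * 0.26 = 0.1924
  Item 6: 0.29 * 0.71 = 0.2059
Sum(p_i * q_i) = 0.2491 + 0.2244 + 0.2016 + 0.2211 + 0.1924 + 0.2059 = 1.2945
KR-20 = (k/(k-1)) * (1 - Sum(p_i*q_i) / Var_total)
= (6/5) * (1 - 1.2945/2.72)
= 1.2 * 0.5241
KR-20 = 0.6289

0.6289


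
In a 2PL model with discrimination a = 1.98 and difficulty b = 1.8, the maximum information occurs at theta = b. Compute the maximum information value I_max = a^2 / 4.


For 2PL, max info at theta = b = 1.8
I_max = a^2 / 4 = 1.98^2 / 4
= 3.9204 / 4
I_max = 0.9801

0.9801


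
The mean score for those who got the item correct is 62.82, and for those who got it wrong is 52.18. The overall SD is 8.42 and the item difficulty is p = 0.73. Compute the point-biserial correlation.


q = 1 - p = 0.27
rpb = ((M1 - M0) / SD) * sqrt(p * q)
rpb = ((62.82 - 52.18) / 8.42) * sqrt(0.73 * 0.27)
rpb = 0.561

0.561


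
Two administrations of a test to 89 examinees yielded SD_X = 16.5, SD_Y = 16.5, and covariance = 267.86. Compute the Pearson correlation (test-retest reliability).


r = cov(X,Y) / (SD_X * SD_Y)
r = 267.86 / (16.5 * 16.5)
r = 267.86 / 272.25
r = 0.9839

0.9839


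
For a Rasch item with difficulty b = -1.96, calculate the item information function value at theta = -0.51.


P = 1/(1+exp(-(-0.51--1.96))) = 0.81
I = P*(1-P) = 0.81 * 0.19
I = 0.1539

0.1539


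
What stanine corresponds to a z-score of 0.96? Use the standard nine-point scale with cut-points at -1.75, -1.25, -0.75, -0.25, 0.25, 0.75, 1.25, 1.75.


Stanine boundaries: [-1.75, -1.25, -0.75, -0.25, 0.25, 0.75, 1.25, 1.75]
z = 0.96
Check each boundary:
  z >= -1.75 -> could be stanine 2
  z >= -1.25 -> could be stanine 3
  z >= -0.75 -> could be stanine 4
  z >= -0.25 -> could be stanine 5
  z >= 0.25 -> could be stanine 6
  z >= 0.75 -> could be stanine 7
  z < 1.25
  z < 1.75
Highest qualifying boundary gives stanine = 7

7


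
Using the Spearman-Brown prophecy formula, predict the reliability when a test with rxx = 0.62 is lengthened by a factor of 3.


r_new = (n * rxx) / (1 + (n-1) * rxx)
r_new = (3 * 0.62) / (1 + 2 * 0.62)
r_new = 1.86 / 2.24
r_new = 0.8304

0.8304


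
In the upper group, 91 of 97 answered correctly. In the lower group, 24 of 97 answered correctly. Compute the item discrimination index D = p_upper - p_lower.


p_upper = 91/97 = 0.9381
p_lower = 24/97 = 0.2474
D = 0.9381 - 0.2474 = 0.6907

0.6907


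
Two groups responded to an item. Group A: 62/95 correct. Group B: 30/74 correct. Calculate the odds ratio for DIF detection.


Odds_A = 62/33 = 1.8788
Odds_B = 30/44 = 0.6818
OR = Odds_A / Odds_B = 1.8788 / 0.6818
Exactly, OR = (62 * 44) / (33 * 30) = 2728 / 990
OR = 2.7556

2.7556


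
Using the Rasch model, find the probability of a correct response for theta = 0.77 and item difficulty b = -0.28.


theta - b = 0.77 - -0.28 = 1.05
exp(-(theta - b)) = exp(-1.05) = 0.3499
P = 1 / (1 + 0.3499)
P = 0.7408

0.7408


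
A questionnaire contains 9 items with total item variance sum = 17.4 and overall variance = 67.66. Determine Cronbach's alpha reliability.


alpha = (k/(k-1)) * (1 - sum(si^2)/s_total^2)
= (9/8) * (1 - 17.4/67.66)
alpha = 0.8357

0.8357


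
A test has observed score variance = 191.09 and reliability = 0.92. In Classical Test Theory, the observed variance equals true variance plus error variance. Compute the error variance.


var_true = rxx * var_obs = 0.92 * 191.09 = 175.8028
var_error = var_obs - var_true
var_error = 191.09 - 175.8028
var_error = 15.2872

15.2872


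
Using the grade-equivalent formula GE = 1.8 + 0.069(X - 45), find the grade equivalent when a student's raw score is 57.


raw - median = 57 - 45 = 12
slope * diff = 0.069 * 12 = 0.828
GE = 1.8 + 0.828
GE = 2.628

2.628


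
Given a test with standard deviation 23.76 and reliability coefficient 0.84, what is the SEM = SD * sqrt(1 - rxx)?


SEM = SD * sqrt(1 - rxx)
SEM = 23.76 * sqrt(1 - 0.84)
SEM = 23.76 * sqrt(0.16) = 23.76 * 0.4
SEM = 9.504

9.504


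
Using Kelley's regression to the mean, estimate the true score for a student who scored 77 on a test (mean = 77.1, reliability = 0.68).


T_est = rxx * X + (1 - rxx) * mean
T_est = 0.68 * 77 + 0.32 * 77.1
T_est = 52.36 + 24.672
T_est = 77.032

77.032


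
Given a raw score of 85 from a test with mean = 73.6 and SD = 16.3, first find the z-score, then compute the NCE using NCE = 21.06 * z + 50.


z = (X - mean) / SD = (85 - 73.6) / 16.3
z = 11.4 / 16.3
z = 0.6994
NCE = NCE = 21.06z + 50
Carry z at full precision (z = 11.4 / 16.3) into the conversion:
NCE = 21.06 * (11.4 / 16.3) + 50 = 240.084 / 16.3 + 50
NCE = 14.7291 + 50
NCE = 64.7291

64.7291


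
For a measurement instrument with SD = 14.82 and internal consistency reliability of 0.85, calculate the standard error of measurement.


SEM = SD * sqrt(1 - rxx)
SEM = 14.82 * sqrt(1 - 0.85)
SEM = 14.82 * sqrt(0.15) = 14.82 * 0.387298
SEM = 5.7398

5.7398


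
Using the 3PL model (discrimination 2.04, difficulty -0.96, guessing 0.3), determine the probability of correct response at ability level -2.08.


logit = 2.04*(-2.08 - -0.96) = -2.2848
P* = 1/(1 + exp(--2.2848)) = 0.0924
P = 0.3 + (1 - 0.3) * 0.0924
P = 0.3647

0.3647


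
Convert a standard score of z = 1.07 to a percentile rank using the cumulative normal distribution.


CDF(z) = 0.5 * (1 + erf(z/sqrt(2)))
erf(0.7566) = 0.7154
CDF = 0.8577
Percentile rank = 0.8577 * 100 = 85.77

85.77


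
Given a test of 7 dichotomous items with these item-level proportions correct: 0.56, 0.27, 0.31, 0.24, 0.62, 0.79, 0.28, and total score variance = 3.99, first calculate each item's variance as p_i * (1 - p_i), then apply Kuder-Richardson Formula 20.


For each item, compute p_i * q_i:
  Item 1: 0.56 * 0.44 = 0.2464
  Item 2: 0.27 * 0.73 = 0.1971
  Item 3: 0.31 * 0.69 = 0.2139
  Item 4: 0.24 * 0.76 = 0.1824
  Item 5: 0.62 * 0.38 = 0.2356
  Item 6: 0.79 * 0.21 = 0.1659
  Item 7: 0.28 * 0.72 = 0.2016
Sum(p_i * q_i) = 0.2464 + 0.1971 + 0.2139 + 0.1824 + 0.2356 + 0.1659 + 0.2016 = 1.4429
KR-20 = (k/(k-1)) * (1 - Sum(p_i*q_i) / Var_total)
= (7/6) * (1 - 1.4429/3.99)
= 1.1667 * 0.6384
KR-20 = 0.7448

0.7448


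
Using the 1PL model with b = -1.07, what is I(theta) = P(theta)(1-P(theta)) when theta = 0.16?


P = 1/(1+exp(-(0.16--1.07))) = 0.7738
I = P*(1-P) = 0.7738 * 0.2262
I = 0.175

0.175


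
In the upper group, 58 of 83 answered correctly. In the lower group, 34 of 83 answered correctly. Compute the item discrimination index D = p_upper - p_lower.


p_upper = 58/83 = 0.6988
p_lower = 34/83 = 0.4096
D = 0.6988 - 0.4096 = 0.2892

0.2892


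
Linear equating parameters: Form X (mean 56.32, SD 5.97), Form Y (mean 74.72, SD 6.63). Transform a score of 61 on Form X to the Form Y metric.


slope = SD_Y / SD_X = 6.63 / 5.97 ~ 1.1106
intercept = mean_Y - slope * mean_X = 74.72 - (6.63 / 5.97) * 56.32 ~ 12.1737
Y = slope * X + intercept. To avoid rounding drift from the rounded slope/intercept, evaluate the equivalent form Y = mean_Y + SD_Y * (X - mean_X) / SD_X at full precision:
Y = 74.72 + 6.63 * (61 - 56.32) / 5.97
Y = 74.72 + 6.63 * 4.68 / 5.97
Y = 74.72 + 31.0284 / 5.97
Y = 74.72 + 5.1974
Y = 79.9174

79.9174


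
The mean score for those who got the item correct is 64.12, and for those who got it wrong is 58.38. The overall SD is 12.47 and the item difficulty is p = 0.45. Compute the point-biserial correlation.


q = 1 - p = 0.55
rpb = ((M1 - M0) / SD) * sqrt(p * q)
rpb = ((64.12 - 58.38) / 12.47) * sqrt(0.45 * 0.55)
rpb = 0.229

0.229


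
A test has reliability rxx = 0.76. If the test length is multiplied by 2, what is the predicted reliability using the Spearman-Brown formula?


r_new = (n * rxx) / (1 + (n-1) * rxx)
r_new = (2 * 0.76) / (1 + 1 * 0.76)
r_new = 1.52 / 1.76
r_new = 0.8636

0.8636


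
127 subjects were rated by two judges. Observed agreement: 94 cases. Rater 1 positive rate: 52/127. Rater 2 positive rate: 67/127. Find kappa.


P_o = 94/127 = 0.740157
P_e = (52*67 + 75*60) / 16129 = 0.495009
kappa = (P_o - P_e) / (1 - P_e)
kappa = (0.740157 - 0.495009) / (1 - 0.495009)
kappa = 0.4855

0.4855


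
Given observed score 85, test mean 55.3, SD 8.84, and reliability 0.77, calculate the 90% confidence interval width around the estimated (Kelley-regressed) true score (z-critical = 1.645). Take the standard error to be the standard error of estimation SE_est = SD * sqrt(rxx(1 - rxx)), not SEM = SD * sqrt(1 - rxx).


True score estimate = 0.77*85 + 0.23*55.3 = 78.169
SE_est = SD * sqrt(rxx * (1 - rxx)) = 8.84 * sqrt(0.77 * 0.23) = 8.84 * sqrt(0.1771) = 3.720159
CI = T_est +/- z * SE_est, so width = 2 * z * SE_est = 2 * 1.645 * 3.720159
Width = 12.2393

12.2393


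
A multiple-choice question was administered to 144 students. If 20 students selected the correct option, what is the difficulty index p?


Item difficulty p = number correct / total examinees
p = 20 / 144
p = 0.1389

0.1389


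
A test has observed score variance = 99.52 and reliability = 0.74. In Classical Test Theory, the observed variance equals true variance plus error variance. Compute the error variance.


var_true = rxx * var_obs = 0.74 * 99.52 = 73.6448
var_error = var_obs - var_true
var_error = 99.52 - 73.6448
var_error = 25.8752

25.8752


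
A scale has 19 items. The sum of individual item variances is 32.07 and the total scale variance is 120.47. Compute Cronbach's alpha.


alpha = (k/(k-1)) * (1 - sum(si^2)/s_total^2)
= (19/18) * (1 - 32.07/120.47)
alpha = 0.7746

0.7746


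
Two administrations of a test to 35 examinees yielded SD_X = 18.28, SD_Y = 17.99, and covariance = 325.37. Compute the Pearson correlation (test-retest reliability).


r = cov(X,Y) / (SD_X * SD_Y)
r = 325.37 / (18.28 * 17.99)
r = 325.37 / 328.8572
r = 0.9894

0.9894


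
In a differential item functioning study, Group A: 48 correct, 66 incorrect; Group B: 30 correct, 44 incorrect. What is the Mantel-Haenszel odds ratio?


Odds_A = 48/66 = 0.7273
Odds_B = 30/44 = 0.6818
OR = Odds_A / Odds_B = 0.7273 / 0.6818
Exactly, OR = (48 * 44) / (66 * 30) = 2112 / 1980
OR = 1.0667

1.0667


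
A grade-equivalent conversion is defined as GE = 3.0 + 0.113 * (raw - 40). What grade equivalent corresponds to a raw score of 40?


raw - median = 40 - 40 = 0
slope * diff = 0.113 * 0 = 0.0
GE = 3.0 + 0.0
GE = 3.0

3.0


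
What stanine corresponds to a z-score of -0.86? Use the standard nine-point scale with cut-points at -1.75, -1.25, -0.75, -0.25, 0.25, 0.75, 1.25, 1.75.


Stanine boundaries: [-1.75, -1.25, -0.75, -0.25, 0.25, 0.75, 1.25, 1.75]
z = -0.86
Check each boundary:
  z >= -1.75 -> could be stanine 2
  z >= -1.25 -> could be stanine 3
  z < -0.75
  z < -0.25
  z < 0.25
  z < 0.75
  z < 1.25
  z < 1.75
Highest qualifying boundary gives stanine = 3

3


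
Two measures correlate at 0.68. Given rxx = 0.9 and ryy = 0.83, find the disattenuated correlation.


r_corrected = rxy / sqrt(rxx * ryy)
= 0.68 / sqrt(0.9 * 0.83)
= 0.68 / sqrt(0.747)
= 0.68 / 0.864292
r_corrected = 0.7868

0.7868


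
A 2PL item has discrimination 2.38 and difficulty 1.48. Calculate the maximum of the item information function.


For 2PL, max info at theta = b = 1.48
I_max = a^2 / 4 = 2.38^2 / 4
= 5.6644 / 4
I_max = 1.4161

1.4161


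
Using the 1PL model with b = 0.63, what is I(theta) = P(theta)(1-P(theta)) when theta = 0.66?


P = 1/(1+exp(-(0.66-0.63))) = 0.5075
I = P*(1-P) = 0.5075 * 0.4925
I = 0.2499

0.2499


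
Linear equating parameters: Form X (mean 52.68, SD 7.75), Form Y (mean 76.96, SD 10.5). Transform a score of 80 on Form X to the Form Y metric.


slope = SD_Y / SD_X = 10.5 / 7.75 ~ 1.3548
intercept = mean_Y - slope * mean_X = 76.96 - (10.5 / 7.75) * 52.68 ~ 5.5871
Y = slope * X + intercept. To avoid rounding drift from the rounded slope/intercept, evaluate the equivalent form Y = mean_Y + SD_Y * (X - mean_X) / SD_X at full precision:
Y = 76.96 + 10.5 * (80 - 52.68) / 7.75
Y = 76.96 + 10.5 * 27.32 / 7.75
Y = 76.96 + 286.86 / 7.75
Y = 76.96 + 37.0142
Y = 113.9742

113.9742


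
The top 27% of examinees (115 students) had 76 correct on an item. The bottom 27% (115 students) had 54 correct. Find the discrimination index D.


p_upper = 76/115 = 0.6609
p_lower = 54/115 = 0.4696
D = 0.6609 - 0.4696 = 0.1913

0.1913


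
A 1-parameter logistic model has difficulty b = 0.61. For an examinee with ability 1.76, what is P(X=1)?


theta - b = 1.76 - 0.61 = 1.15
exp(-(theta - b)) = exp(-1.15) = 0.3166
P = 1 / (1 + 0.3166)
P = 0.7595

0.7595


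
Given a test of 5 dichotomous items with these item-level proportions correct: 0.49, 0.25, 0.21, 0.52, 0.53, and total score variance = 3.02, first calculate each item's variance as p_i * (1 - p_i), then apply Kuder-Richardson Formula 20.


For each item, compute p_i * q_i:
  Item 1: 0.49 * 0.51 = 0.2499
  Item 2: 0.25 * 0.75 = 0.1875
  Item 3: 0.21 * 0.79 = 0.1659
  Item 4: 0.52 * 0.48 = 0.2496
  Item 5: 0.53 * 0.47 = 0.2491
Sum(p_i * q_i) = 0.2499 + 0.1875 + 0.1659 + 0.2496 + 0.2491 = 1.102
KR-20 = (k/(k-1)) * (1 - Sum(p_i*q_i) / Var_total)
= (5/4) * (1 - 1.102/3.02)
= 1.25 * 0.6351
KR-20 = 0.7939

0.7939


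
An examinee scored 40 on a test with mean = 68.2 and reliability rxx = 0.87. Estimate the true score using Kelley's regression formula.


T_est = rxx * X + (1 - rxx) * mean
T_est = 0.87 * 40 + 0.13 * 68.2
T_est = 34.8 + 8.866
T_est = 43.666

43.666


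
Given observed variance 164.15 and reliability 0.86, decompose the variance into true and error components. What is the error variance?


var_true = rxx * var_obs = 0.86 * 164.15 = 141.169
var_error = var_obs - var_true
var_error = 164.15 - 141.169
var_error = 22.981

22.981


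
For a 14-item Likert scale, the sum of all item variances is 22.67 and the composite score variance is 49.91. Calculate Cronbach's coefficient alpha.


alpha = (k/(k-1)) * (1 - sum(si^2)/s_total^2)
= (14/13) * (1 - 22.67/49.91)
alpha = 0.5878

0.5878


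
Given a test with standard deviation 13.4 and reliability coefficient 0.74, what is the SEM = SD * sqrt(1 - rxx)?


SEM = SD * sqrt(1 - rxx)
SEM = 13.4 * sqrt(1 - 0.74)
SEM = 13.4 * sqrt(0.26) = 13.4 * 0.509902
SEM = 6.8327

6.8327


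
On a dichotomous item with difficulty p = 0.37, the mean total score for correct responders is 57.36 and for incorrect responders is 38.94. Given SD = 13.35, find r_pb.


q = 1 - p = 0.63
rpb = ((M1 - M0) / SD) * sqrt(p * q)
rpb = ((57.36 - 38.94) / 13.35) * sqrt(0.37 * 0.63)
rpb = 0.6662

0.6662


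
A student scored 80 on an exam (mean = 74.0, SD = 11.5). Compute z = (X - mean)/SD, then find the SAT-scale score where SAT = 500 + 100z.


z = (X - mean) / SD = (80 - 74.0) / 11.5
z = 6.0 / 11.5
z = 0.5217
SAT-scale = SAT = 500 + 100z
Carry z at full precision (z = 6.0 / 11.5) into the conversion:
SAT-scale = 500 + 100 * (6.0 / 11.5) = 500 + 600 / 11.5
SAT-scale = 500 + 52.1739
SAT-scale = 552.1739

552.1739


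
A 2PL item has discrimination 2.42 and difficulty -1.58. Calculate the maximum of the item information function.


For 2PL, max info at theta = b = -1.58
I_max = a^2 / 4 = 2.42^2 / 4
= 5.8564 / 4
I_max = 1.4641

1.4641


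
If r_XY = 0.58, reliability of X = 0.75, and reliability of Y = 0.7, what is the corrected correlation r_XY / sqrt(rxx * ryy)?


r_corrected = rxy / sqrt(rxx * ryy)
= 0.58 / sqrt(0.75 * 0.7)
= 0.58 / sqrt(0.525)
= 0.58 / 0.724569
r_corrected = 0.8005

0.8005


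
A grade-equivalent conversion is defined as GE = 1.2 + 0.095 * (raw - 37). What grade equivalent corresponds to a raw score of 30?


raw - median = 30 - 37 = -7
slope * diff = 0.095 * -7 = -0.665
GE = 1.2 + -0.665
GE = 0.535

0.535


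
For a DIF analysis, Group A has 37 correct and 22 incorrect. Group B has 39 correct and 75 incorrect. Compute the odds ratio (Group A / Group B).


Odds_A = 37/22 = 1.6818
Odds_B = 39/75 = 0.52
OR = Odds_A / Odds_B = 1.6818 / 0.52
Exactly, OR = (37 * 75) / (22 * 39) = 2775 / 858
OR = 3.2343

3.2343


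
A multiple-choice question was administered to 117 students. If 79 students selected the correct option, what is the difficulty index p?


Item difficulty p = number correct / total examinees
p = 79 / 117
p = 0.6752

0.6752


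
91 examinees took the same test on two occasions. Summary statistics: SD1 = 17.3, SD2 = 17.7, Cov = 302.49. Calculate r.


r = cov(X,Y) / (SD_X * SD_Y)
r = 302.49 / (17.3 * 17.7)
r = 302.49 / 306.21
r = 0.9879

0.9879


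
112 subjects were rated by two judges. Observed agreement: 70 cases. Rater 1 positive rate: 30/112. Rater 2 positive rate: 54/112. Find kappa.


P_o = 70/112 = 0.625
P_e = (30*54 + 82*58) / 12544 = 0.508291
kappa = (P_o - P_e) / (1 - P_e)
kappa = (0.625 - 0.508291) / (1 - 0.508291)
kappa = 0.2374

0.2374


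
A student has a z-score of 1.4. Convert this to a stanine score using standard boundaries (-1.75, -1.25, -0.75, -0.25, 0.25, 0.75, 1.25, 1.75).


Stanine boundaries: [-1.75, -1.25, -0.75, -0.25, 0.25, 0.75, 1.25, 1.75]
z = 1.4
Check each boundary:
  z >= -1.75 -> could be stanine 2
  z >= -1.25 -> could be stanine 3
  z >= -0.75 -> could be stanine 4
  z >= -0.25 -> could be stanine 5
  z >= 0.25 -> could be stanine 6
  z >= 0.75 -> could be stanine 7
  z >= 1.25 -> could be stanine 8
  z < 1.75
Highest qualifying boundary gives stanine = 8

8


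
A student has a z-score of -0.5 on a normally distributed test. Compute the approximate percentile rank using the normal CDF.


CDF(z) = 0.5 * (1 + erf(z/sqrt(2)))
erf(-0.3536) = -0.3829
CDF = 0.3085
Percentile rank = 0.3085 * 100 = 30.85

30.85


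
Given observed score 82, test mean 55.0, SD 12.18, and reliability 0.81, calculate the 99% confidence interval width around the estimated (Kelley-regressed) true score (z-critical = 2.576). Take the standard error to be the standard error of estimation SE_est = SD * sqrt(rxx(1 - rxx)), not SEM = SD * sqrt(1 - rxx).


True score estimate = 0.81*82 + 0.19*55.0 = 76.87
SE_est = SD * sqrt(rxx * (1 - rxx)) = 12.18 * sqrt(0.81 * 0.19) = 12.18 * sqrt(0.1539) = 4.778225
CI = T_est +/- z * SE_est, so width = 2 * z * SE_est = 2 * 2.576 * 4.778225
Width = 24.6174

24.6174


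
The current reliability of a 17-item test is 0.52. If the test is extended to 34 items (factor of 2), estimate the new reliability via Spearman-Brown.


r_new = (n * rxx) / (1 + (n-1) * rxx)
r_new = (2 * 0.52) / (1 + 1 * 0.52)
r_new = 1.04 / 1.52
r_new = 0.6842

0.6842


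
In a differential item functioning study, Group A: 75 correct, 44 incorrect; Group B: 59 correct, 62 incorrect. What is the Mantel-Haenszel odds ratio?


Odds_A = 75/44 = 1.7045
Odds_B = 59/62 = 0.9516
OR = Odds_A / Odds_B = 1.7045 / 0.9516
Exactly, OR = (75 * 62) / (44 * 59) = 4650 / 2596
OR = 1.7912

1.7912


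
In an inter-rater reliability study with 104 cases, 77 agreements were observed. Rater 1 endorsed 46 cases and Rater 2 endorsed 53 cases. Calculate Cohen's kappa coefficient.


P_o = 77/104 = 0.740385
P_e = (46*53 + 58*51) / 10816 = 0.498891
kappa = (P_o - P_e) / (1 - P_e)
kappa = (0.740385 - 0.498891) / (1 - 0.498891)
kappa = 0.4819

0.4819


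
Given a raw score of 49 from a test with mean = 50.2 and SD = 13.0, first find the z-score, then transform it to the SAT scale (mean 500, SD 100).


z = (X - mean) / SD = (49 - 50.2) / 13.0
z = -1.2 / 13.0
z = -0.0923
SAT-scale = SAT = 500 + 100z
Carry z at full precision (z = -1.2 / 13.0) into the conversion:
SAT-scale = 500 + 100 * (-1.2 / 13.0) = 500 + -120 / 13.0
SAT-scale = 500 + -9.2308
SAT-scale = 490.7692

490.7692


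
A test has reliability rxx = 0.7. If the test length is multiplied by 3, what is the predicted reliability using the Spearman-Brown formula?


r_new = (n * rxx) / (1 + (n-1) * rxx)
r_new = (3 * 0.7) / (1 + 2 * 0.7)
r_new = 2.1 / 2.4
r_new = 0.875

0.875


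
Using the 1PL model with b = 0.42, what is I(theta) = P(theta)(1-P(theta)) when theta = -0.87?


P = 1/(1+exp(-(-0.87-0.42))) = 0.2159
I = P*(1-P) = 0.2159 * 0.7841
I = 0.1693

0.1693


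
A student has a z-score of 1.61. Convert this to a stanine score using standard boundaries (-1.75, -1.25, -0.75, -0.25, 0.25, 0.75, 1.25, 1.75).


Stanine boundaries: [-1.75, -1.25, -0.75, -0.25, 0.25, 0.75, 1.25, 1.75]
z = 1.61
Check each boundary:
  z >= -1.75 -> could be stanine 2
  z >= -1.25 -> could be stanine 3
  z >= -0.75 -> could be stanine 4
  z >= -0.25 -> could be stanine 5
  z >= 0.25 -> could be stanine 6
  z >= 0.75 -> could be stanine 7
  z >= 1.25 -> could be stanine 8
  z < 1.75
Highest qualifying boundary gives stanine = 8

8


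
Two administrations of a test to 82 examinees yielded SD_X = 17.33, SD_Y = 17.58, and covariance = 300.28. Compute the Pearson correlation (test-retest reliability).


r = cov(X,Y) / (SD_X * SD_Y)
r = 300.28 / (17.33 * 17.58)
r = 300.28 / 304.6614
r = 0.9856

0.9856


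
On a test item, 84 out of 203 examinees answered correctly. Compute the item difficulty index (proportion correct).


Item difficulty p = number correct / total examinees
p = 84 / 203
p = 0.4138

0.4138


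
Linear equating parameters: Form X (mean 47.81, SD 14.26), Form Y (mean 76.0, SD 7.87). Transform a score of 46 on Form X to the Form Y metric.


slope = SD_Y / SD_X = 7.87 / 14.26 ~ 0.5519
intercept = mean_Y - slope * mean_X = 76.0 - (7.87 / 14.26) * 47.81 ~ 49.614
Y = slope * X + intercept. To avoid rounding drift from the rounded slope/intercept, evaluate the equivalent form Y = mean_Y + SD_Y * (X - mean_X) / SD_X at full precision:
Y = 76.0 + 7.87 * (46 - 47.81) / 14.26
Y = 76.0 - 7.87 * 1.81 / 14.26
Y = 76.0 - 14.2447 / 14.26
Y = 76.0 - 0.9989
Y = 75.0011

75.0011


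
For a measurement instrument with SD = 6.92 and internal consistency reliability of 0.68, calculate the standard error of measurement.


SEM = SD * sqrt(1 - rxx)
SEM = 6.92 * sqrt(1 - 0.68)
SEM = 6.92 * sqrt(0.32) = 6.92 * 0.565685
SEM = 3.9145

3.9145


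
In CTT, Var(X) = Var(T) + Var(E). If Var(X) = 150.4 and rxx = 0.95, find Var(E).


var_true = rxx * var_obs = 0.95 * 150.4 = 142.88
var_error = var_obs - var_true
var_error = 150.4 - 142.88
var_error = 7.52

7.52


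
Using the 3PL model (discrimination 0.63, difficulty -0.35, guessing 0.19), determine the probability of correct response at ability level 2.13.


logit = 0.63*(2.13 - -0.35) = 1.5624
P* = 1/(1 + exp(-1.5624)) = 0.8267
P = 0.19 + (1 - 0.19) * 0.8267
P = 0.8596

0.8596


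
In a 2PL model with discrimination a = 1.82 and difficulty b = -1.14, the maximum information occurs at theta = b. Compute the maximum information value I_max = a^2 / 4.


For 2PL, max info at theta = b = -1.14
I_max = a^2 / 4 = 1.82^2 / 4
= 3.3124 / 4
I_max = 0.8281

0.8281


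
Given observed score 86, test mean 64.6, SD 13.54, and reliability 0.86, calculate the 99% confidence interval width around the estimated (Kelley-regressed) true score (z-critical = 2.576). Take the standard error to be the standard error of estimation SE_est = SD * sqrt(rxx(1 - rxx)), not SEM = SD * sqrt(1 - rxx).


True score estimate = 0.86*86 + 0.14*64.6 = 83.004
SE_est = SD * sqrt(rxx * (1 - rxx)) = 13.54 * sqrt(0.86 * 0.14) = 13.54 * sqrt(0.1204) = 4.698204
CI = T_est +/- z * SE_est, so width = 2 * z * SE_est = 2 * 2.576 * 4.698204
Width = 24.2051

24.2051


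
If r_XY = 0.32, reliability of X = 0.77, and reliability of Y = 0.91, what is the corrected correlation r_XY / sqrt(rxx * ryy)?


r_corrected = rxy / sqrt(rxx * ryy)
= 0.32 / sqrt(0.77 * 0.91)
= 0.32 / sqrt(0.7007)
= 0.32 / 0.837078
r_corrected = 0.3823

0.3823


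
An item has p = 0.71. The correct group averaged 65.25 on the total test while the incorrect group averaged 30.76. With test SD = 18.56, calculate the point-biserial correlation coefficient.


q = 1 - p = 0.29
rpb = ((M1 - M0) / SD) * sqrt(p * q)
rpb = ((65.25 - 30.76) / 18.56) * sqrt(0.71 * 0.29)
rpb = 0.8432

0.8432


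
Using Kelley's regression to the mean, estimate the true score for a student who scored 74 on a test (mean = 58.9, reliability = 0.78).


T_est = rxx * X + (1 - rxx) * mean
T_est = 0.78 * 74 + 0.22 * 58.9
T_est = 57.72 + 12.958
T_est = 70.678

70.678


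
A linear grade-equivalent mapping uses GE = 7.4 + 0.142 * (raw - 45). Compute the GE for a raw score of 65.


raw - median = 65 - 45 = 20
slope * diff = 0.142 * 20 = 2.84
GE = 7.4 + 2.84
GE = 10.24

10.24


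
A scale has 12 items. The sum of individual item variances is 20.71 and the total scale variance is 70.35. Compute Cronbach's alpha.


alpha = (k/(k-1)) * (1 - sum(si^2)/s_total^2)
= (12/11) * (1 - 20.71/70.35)
alpha = 0.7698

0.7698


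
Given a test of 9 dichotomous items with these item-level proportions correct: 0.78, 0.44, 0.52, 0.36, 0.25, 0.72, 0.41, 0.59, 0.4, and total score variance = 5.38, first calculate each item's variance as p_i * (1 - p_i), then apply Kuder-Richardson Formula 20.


For each item, compute p_i * q_i:
  Item 1: 0.78 * 0.22 = 0.1716
  Item 2: 0.44 * 0.56 = 0.2464
  Item 3: 0.52 * 0.48 = 0.2496
  Item 4: 0.36 * 0.64 = 0.2304
  Item 5: 0.25 * 0.75 = 0.1875
  Item 6: 0.72 * 0.28 = 0.2016
  Item 7: 0.41 * 0.59 = 0.2419
  Item 8: 0.59 * 0.41 = 0.2419
  Item 9: 0.4 * 0.6 = 0.24
Sum(p_i * q_i) = 0.1716 + 0.2464 + 0.2496 + 0.2304 + 0.1875 + 0.2016 + 0.2419 + 0.2419 + 0.24 = 2.0109
KR-20 = (k/(k-1)) * (1 - Sum(p_i*q_i) / Var_total)
= (9/8) * (1 - 2.0109/5.38)
= 1.125 * 0.6262
KR-20 = 0.7045

0.7045


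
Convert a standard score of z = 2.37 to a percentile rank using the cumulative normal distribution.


CDF(z) = 0.5 * (1 + erf(z/sqrt(2)))
erf(1.6758) = 0.9822
CDF = 0.9911
Percentile rank = 0.9911 * 100 = 99.11

99.11


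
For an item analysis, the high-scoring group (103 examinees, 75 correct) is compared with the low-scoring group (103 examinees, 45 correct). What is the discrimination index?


p_upper = 75/103 = 0.7282
p_lower = 45/103 = 0.4369
D = 0.7282 - 0.4369 = 0.2913

0.2913


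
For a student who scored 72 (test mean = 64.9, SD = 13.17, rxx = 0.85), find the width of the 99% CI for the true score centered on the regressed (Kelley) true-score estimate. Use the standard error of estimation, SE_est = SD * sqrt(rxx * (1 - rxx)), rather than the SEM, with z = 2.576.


True score estimate = 0.85*72 + 0.15*64.9 = 70.935
SE_est = SD * sqrt(rxx * (1 - rxx)) = 13.17 * sqrt(0.85 * 0.15) = 13.17 * sqrt(0.1275) = 4.702631
CI = T_est +/- z * SE_est, so width = 2 * z * SE_est = 2 * 2.576 * 4.702631
Width = 24.228

24.228


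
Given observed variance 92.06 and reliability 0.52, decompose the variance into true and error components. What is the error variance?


var_true = rxx * var_obs = 0.52 * 92.06 = 47.8712
var_error = var_obs - var_true
var_error = 92.06 - 47.8712
var_error = 44.1888

44.1888


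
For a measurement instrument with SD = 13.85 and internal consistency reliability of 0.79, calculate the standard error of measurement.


SEM = SD * sqrt(1 - rxx)
SEM = 13.85 * sqrt(1 - 0.79)
SEM = 13.85 * sqrt(0.21) = 13.85 * 0.458258
SEM = 6.3469

6.3469


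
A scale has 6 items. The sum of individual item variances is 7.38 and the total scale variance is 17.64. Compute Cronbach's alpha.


alpha = (k/(k-1)) * (1 - sum(si^2)/s_total^2)
= (6/5) * (1 - 7.38/17.64)
alpha = 0.698

0.698


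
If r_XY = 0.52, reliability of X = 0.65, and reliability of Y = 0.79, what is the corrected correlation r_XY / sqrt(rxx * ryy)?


r_corrected = rxy / sqrt(rxx * ryy)
= 0.52 / sqrt(0.65 * 0.79)
= 0.52 / sqrt(0.5135)
= 0.52 / 0.716589
r_corrected = 0.7257

0.7257


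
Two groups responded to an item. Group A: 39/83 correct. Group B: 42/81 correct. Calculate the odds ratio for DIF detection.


Odds_A = 39/44 = 0.8864
Odds_B = 42/39 = 1.0769
OR = Odds_A / Odds_B = 0.8864 / 1.0769
Exactly, OR = (39 * 39) / (44 * 42) = 1521 / 1848
OR = 0.8231

0.8231


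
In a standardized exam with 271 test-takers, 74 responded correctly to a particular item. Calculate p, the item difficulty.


Item difficulty p = number correct / total examinees
p = 74 / 271
p = 0.2731

0.2731


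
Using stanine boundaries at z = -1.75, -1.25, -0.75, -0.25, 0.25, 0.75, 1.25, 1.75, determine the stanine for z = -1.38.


Stanine boundaries: [-1.75, -1.25, -0.75, -0.25, 0.25, 0.75, 1.25, 1.75]
z = -1.38
Check each boundary:
  z >= -1.75 -> could be stanine 2
  z < -1.25
  z < -0.75
  z < -0.25
  z < 0.25
  z < 0.75
  z < 1.25
  z < 1.75
Highest qualifying boundary gives stanine = 2

2


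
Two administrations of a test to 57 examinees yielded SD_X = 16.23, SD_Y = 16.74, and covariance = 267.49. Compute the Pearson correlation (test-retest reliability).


r = cov(X,Y) / (SD_X * SD_Y)
r = 267.49 / (16.23 * 16.74)
r = 267.49 / 271.6902
r = 0.9845

0.9845


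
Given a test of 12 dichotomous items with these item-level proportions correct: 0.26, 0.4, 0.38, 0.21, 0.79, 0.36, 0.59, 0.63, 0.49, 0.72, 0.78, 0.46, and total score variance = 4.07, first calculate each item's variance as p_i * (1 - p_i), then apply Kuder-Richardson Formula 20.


For each item, compute p_i * q_i:
  Item 1: 0.26 * 0.74 = 0.1924
  Item 2: 0.4 * 0.6 = 0.24
  Item 3: 0.38 * 0.62 = 0.2356
  Item 4: 0.21 * 0.79 = 0.1659
  Item 5: 0.79 * 0.21 = 0.1659
  Item 6: 0.36 * 0.64 = 0.2304
  Item 7: 0.59 * 0.41 = 0.2419
  Item 8: 0.63 * 0.37 = 0.2331
  Item 9: 0.49 * 0.51 = 0.2499
  Item 10: 0.72 * 0.28 = 0.2016
  Item 11: 0.78 * 0.22 = 0.1716
  Item 12: 0.46 * 0.54 = 0.2484
Sum(p_i * q_i) = 0.1924 + 0.24 + 0.2356 + 0.1659 + 0.1659 + 0.2304 + 0.2419 + 0.2331 + 0.2499 + 0.2016 + 0.1716 + 0.2484 = 2.5767
KR-20 = (k/(k-1)) * (1 - Sum(p_i*q_i) / Var_total)
= (12/11) * (1 - 2.5767/4.07)
= 1.0909 * 0.3669
KR-20 = 0.4003

0.4003


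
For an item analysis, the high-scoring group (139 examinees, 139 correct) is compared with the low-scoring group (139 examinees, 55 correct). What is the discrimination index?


p_upper = 139/139 = 1.0
p_lower = 55/139 = 0.3957
D = 1.0 - 0.3957 = 0.6043

0.6043


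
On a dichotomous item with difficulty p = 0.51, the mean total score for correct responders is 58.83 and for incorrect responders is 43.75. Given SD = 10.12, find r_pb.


q = 1 - p = 0.49
rpb = ((M1 - M0) / SD) * sqrt(p * q)
rpb = ((58.83 - 43.75) / 10.12) * sqrt(0.51 * 0.49)
rpb = 0.7449

0.7449


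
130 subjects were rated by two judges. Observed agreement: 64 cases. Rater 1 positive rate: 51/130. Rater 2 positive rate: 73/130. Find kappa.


P_o = 64/130 = 0.492308
P_e = (51*73 + 79*57) / 16900 = 0.486746
kappa = (P_o - P_e) / (1 - P_e)
kappa = (0.492308 - 0.486746) / (1 - 0.486746)
kappa = 0.0108

0.0108


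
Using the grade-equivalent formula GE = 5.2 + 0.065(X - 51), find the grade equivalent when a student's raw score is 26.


raw - median = 26 - 51 = -25
slope * diff = 0.065 * -25 = -1.625
GE = 5.2 + -1.625
GE = 3.575

3.575


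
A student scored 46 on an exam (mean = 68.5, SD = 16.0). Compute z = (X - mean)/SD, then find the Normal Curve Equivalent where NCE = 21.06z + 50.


z = (X - mean) / SD = (46 - 68.5) / 16.0
z = -22.5 / 16.0
z = -1.4062
NCE = NCE = 21.06z + 50
Carry z at full precision (z = -22.5 / 16.0) into the conversion:
NCE = 21.06 * (-22.5 / 16.0) + 50 = -473.85 / 16.0 + 50
NCE = -29.6156 + 50
NCE = 20.3844

20.3844


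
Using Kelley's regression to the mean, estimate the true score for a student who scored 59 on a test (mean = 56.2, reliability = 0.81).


T_est = rxx * X + (1 - rxx) * mean
T_est = 0.81 * 59 + 0.19 * 56.2
T_est = 47.79 + 10.678
T_est = 58.468

58.468


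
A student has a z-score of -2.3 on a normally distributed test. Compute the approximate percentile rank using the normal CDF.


CDF(z) = 0.5 * (1 + erf(z/sqrt(2)))
erf(-1.6263) = -0.9786
CDF = 0.0107
Percentile rank = 0.0107 * 100 = 1.07

1.07


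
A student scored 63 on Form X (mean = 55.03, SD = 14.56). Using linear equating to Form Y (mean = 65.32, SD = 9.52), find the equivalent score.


slope = SD_Y / SD_X = 9.52 / 14.56 ~ 0.6538
intercept = mean_Y - slope * mean_X = 65.32 - (9.52 / 14.56) * 55.03 ~ 29.3388
Y = slope * X + intercept. To avoid rounding drift from the rounded slope/intercept, evaluate the equivalent form Y = mean_Y + SD_Y * (X - mean_X) / SD_X at full precision:
Y = 65.32 + 9.52 * (63 - 55.03) / 14.56
Y = 65.32 + 9.52 * 7.97 / 14.56
Y = 65.32 + 75.8744 / 14.56
Y = 65.32 + 5.2112
Y = 70.5312

70.5312


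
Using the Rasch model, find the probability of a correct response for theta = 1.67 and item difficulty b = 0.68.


theta - b = 1.67 - 0.68 = 0.99
exp(-(theta - b)) = exp(-0.99) = 0.3716
P = 1 / (1 + 0.3716)
P = 0.7291

0.7291


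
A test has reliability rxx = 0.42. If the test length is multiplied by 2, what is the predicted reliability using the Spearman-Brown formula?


r_new = (n * rxx) / (1 + (n-1) * rxx)
r_new = (2 * 0.42) / (1 + 1 * 0.42)
r_new = 0.84 / 1.42
r_new = 0.5915

0.5915


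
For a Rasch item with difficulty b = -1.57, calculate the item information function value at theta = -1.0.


P = 1/(1+exp(-(-1.0--1.57))) = 0.6388
I = P*(1-P) = 0.6388 * 0.3612
I = 0.2307

0.2307


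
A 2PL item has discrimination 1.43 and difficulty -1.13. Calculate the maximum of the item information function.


For 2PL, max info at theta = b = -1.13
I_max = a^2 / 4 = 1.43^2 / 4
= 2.0449 / 4
I_max = 0.5112

0.5112


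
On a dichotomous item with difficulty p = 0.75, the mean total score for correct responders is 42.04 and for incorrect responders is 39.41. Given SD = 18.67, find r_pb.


q = 1 - p = 0.25
rpb = ((M1 - M0) / SD) * sqrt(p * q)
rpb = ((42.04 - 39.41) / 18.67) * sqrt(0.75 * 0.25)
rpb = 0.061

0.061


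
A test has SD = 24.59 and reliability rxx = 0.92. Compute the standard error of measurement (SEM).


SEM = SD * sqrt(1 - rxx)
SEM = 24.59 * sqrt(1 - 0.92)
SEM = 24.59 * sqrt(0.08) = 24.59 * 0.282843
SEM = 6.9551

6.9551


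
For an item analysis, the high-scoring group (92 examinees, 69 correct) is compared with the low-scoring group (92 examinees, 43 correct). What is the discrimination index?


p_upper = 69/92 = 0.75
p_lower = 43/92 = 0.4674
D = 0.75 - 0.4674 = 0.2826

0.2826


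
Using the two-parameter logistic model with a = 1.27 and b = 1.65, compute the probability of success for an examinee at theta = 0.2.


a*(theta - b) = 1.27 * (0.2 - 1.65) = -1.8415
exp(--1.8415) = 6.306
P = 1 / (1 + 6.306)
P = 0.1369

0.1369


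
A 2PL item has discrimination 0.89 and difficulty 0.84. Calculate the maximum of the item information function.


For 2PL, max info at theta = b = 0.84
I_max = a^2 / 4 = 0.89^2 / 4
= 0.7921 / 4
I_max = 0.198

0.198


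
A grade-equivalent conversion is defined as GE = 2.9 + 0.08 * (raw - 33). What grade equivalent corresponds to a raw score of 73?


raw - median = 73 - 33 = 40
slope * diff = 0.08 * 40 = 3.2
GE = 2.9 + 3.2
GE = 6.1

6.1


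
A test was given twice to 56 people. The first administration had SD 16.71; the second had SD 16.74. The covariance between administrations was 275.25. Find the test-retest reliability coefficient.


r = cov(X,Y) / (SD_X * SD_Y)
r = 275.25 / (16.71 * 16.74)
r = 275.25 / 279.7254
r = 0.984

0.984


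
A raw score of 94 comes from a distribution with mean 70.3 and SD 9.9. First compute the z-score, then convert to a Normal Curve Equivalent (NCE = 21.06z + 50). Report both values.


z = (X - mean) / SD = (94 - 70.3) / 9.9
z = 23.7 / 9.9
z = 2.3939
NCE = NCE = 21.06z + 50
Carry z at full precision (z = 23.7 / 9.9) into the conversion:
NCE = 21.06 * (23.7 / 9.9) + 50 = 499.122 / 9.9 + 50
NCE = 50.4164 + 50
NCE = 100.4164

100.4164


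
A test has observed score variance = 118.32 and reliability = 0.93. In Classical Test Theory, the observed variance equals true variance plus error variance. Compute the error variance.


var_true = rxx * var_obs = 0.93 * 118.32 = 110.0376
var_error = var_obs - var_true
var_error = 118.32 - 110.0376
var_error = 8.2824

8.2824


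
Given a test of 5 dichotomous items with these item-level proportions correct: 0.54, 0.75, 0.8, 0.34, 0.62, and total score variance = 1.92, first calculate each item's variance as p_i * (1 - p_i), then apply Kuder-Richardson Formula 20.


For each item, compute p_i * q_i:
  Item 1: 0.54 * 0.46 = 0.2484
  Item 2: 0.75 * 0.25 = 0.1875
  Item 3: 0.8 * 0.2 = 0.16
  Item 4: 0.34 * 0.66 = 0.2244
  Item 5: 0.62 * 0.38 = 0.2356
Sum(p_i * q_i) = 0.2484 + 0.1875 + 0.16 + 0.2244 + 0.2356 = 1.0559
KR-20 = (k/(k-1)) * (1 - Sum(p_i*q_i) / Var_total)
= (5/4) * (1 - 1.0559/1.92)
= 1.25 * 0.4501
KR-20 = 0.5626

0.5626


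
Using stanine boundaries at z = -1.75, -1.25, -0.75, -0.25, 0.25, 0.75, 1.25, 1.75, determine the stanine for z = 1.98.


Stanine boundaries: [-1.75, -1.25, -0.75, -0.25, 0.25, 0.75, 1.25, 1.75]
z = 1.98
Check each boundary:
  z >= -1.75 -> could be stanine 2
  z >= -1.25 -> could be stanine 3
  z >= -0.75 -> could be stanine 4
  z >= -0.25 -> could be stanine 5
  z >= 0.25 -> could be stanine 6
  z >= 0.75 -> could be stanine 7
  z >= 1.25 -> could be stanine 8
  z >= 1.75 -> could be stanine 9
Highest qualifying boundary gives stanine = 9

9


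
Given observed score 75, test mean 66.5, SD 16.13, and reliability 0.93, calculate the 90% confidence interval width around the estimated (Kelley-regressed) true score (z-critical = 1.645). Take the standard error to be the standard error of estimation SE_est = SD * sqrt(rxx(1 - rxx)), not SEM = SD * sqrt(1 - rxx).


True score estimate = 0.93*75 + 0.07*66.5 = 74.405
SE_est = SD * sqrt(rxx * (1 - rxx)) = 16.13 * sqrt(0.93 * 0.07) = 16.13 * sqrt(0.0651) = 4.115521
CI = T_est +/- z * SE_est, so width = 2 * z * SE_est = 2 * 1.645 * 4.115521
Width = 13.5401

13.5401


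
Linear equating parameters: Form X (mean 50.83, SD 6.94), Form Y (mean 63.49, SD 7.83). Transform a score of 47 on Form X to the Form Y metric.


slope = SD_Y / SD_X = 7.83 / 6.94 ~ 1.1282
intercept = mean_Y - slope * mean_X = 63.49 - (7.83 / 6.94) * 50.83 ~ 6.1415
Y = slope * X + intercept. To avoid rounding drift from the rounded slope/intercept, evaluate the equivalent form Y = mean_Y + SD_Y * (X - mean_X) / SD_X at full precision:
Y = 63.49 + 7.83 * (47 - 50.83) / 6.94
Y = 63.49 - 7.83 * 3.83 / 6.94
Y = 63.49 - 29.9889 / 6.94
Y = 63.49 - 4.3212
Y = 59.1688

59.1688


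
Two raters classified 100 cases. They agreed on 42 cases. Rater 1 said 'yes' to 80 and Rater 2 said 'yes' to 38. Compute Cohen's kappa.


P_o = 42/100 = 0.42
P_e = (80*38 + 20*62) / 10000 = 0.428
kappa = (P_o - P_e) / (1 - P_e)
kappa = (0.42 - 0.428) / (1 - 0.428)
kappa = -0.014

-0.014


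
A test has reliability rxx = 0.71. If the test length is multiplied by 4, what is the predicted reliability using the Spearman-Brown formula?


r_new = (n * rxx) / (1 + (n-1) * rxx)
r_new = (4 * 0.71) / (1 + 3 * 0.71)
r_new = 2.84 / 3.13
r_new = 0.9073

0.9073
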